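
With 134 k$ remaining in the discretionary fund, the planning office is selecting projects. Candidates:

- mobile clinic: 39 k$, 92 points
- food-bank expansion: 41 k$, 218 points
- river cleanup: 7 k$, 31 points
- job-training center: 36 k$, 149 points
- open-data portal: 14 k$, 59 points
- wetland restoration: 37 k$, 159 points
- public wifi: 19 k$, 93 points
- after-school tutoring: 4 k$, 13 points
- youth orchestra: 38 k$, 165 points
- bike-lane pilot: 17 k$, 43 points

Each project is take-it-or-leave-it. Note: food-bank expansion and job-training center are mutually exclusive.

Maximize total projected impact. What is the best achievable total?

By projected impact per k$: food-bank expansion 5.32, public wifi 4.89, river cleanup 4.43 lead.
Taking the top-ratio projects first gives food-bank expansion + river cleanup + open-data portal + public wifi + after-school tutoring + youth orchestra for 579 (123 k$).
Dropping river cleanup and public wifi frees 26 k$; slotting in wetland restoration (37 k$) lifts the total to 614 at 134 k$.
Runner-up food-bank expansion + open-data portal + wetland restoration + youth orchestra tops out at 601.

614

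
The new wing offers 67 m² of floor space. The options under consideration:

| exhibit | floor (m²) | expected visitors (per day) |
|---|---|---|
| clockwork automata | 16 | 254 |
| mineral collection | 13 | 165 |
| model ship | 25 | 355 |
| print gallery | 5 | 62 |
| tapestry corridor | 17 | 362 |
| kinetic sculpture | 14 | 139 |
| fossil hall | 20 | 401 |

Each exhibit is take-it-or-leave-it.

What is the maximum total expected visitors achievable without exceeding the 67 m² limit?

1182

The ratio ordering already packs tightly: clockwork automata + mineral collection + tapestry corridor + fossil hall, 66 m², 1182.
Every other selection either busts 67 m² or fails to beat 1182.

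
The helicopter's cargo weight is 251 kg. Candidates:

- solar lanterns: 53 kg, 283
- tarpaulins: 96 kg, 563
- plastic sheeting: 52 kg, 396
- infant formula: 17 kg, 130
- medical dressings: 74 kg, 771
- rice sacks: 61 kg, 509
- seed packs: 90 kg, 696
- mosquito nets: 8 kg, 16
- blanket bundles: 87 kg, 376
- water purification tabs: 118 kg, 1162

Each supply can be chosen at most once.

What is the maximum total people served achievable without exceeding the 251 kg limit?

Filling by ratio: infant formula + medical dressings + mosquito nets + water purification tabs for 2079, with 34 kg left unused.
Dropping infant formula and mosquito nets frees 25 kg; slotting in plastic sheeting (52 kg) lifts the total to 2329 at 244 kg.
The spare 7 kg is too small for any remaining supply, and no exchange beats 2329.

2329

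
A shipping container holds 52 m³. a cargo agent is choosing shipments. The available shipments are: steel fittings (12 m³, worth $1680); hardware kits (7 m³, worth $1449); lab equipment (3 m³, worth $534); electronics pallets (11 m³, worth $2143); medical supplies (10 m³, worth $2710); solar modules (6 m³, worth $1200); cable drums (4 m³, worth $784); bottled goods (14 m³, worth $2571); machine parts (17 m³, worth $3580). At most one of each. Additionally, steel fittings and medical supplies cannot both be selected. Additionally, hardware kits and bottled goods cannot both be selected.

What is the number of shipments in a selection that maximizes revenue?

6

Optimal total is 11200.
For example hardware kits + lab equipment + electronics pallets + medical supplies + cable drums + machine parts achieves it, using 52 m³.
Any selection reaching 11200 contains exactly 6 shipments.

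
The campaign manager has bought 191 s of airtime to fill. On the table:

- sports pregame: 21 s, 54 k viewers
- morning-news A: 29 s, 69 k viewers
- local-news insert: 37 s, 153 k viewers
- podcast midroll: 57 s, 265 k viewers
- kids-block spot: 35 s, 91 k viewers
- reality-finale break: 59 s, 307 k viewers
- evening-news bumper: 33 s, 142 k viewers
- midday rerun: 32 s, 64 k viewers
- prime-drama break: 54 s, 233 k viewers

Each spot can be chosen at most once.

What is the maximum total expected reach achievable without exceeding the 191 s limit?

867

Greedy by ratio would take sports pregame + podcast midroll + reality-finale break + prime-drama break: 191 s used, total 859.
Dropping sports pregame and prime-drama break frees 75 s; slotting in local-news insert + evening-news bumper (70 s) lifts the total to 867 at 186 s.
Every other selection either busts 191 s or fails to beat 867.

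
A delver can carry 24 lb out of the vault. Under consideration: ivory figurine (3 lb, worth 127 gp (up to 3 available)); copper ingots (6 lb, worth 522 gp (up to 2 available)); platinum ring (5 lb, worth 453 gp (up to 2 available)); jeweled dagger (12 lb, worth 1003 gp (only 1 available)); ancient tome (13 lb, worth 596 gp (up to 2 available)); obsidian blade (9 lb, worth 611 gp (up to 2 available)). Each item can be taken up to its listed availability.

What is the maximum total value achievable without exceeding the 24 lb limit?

Density check — platinum ring 90.60, copper ingots 87.00, jeweled dagger 83.58 are the best per lb.
Filling by ratio: 2×copper ingots + 2×platinum ring for 1950, with 2 lb left unused.
Replace 2×platinum ring with jeweled dagger: the trade gains 97 net, giving 2047 at 24 lb.
That's the maximum — no swap from here does better than 2047.

2047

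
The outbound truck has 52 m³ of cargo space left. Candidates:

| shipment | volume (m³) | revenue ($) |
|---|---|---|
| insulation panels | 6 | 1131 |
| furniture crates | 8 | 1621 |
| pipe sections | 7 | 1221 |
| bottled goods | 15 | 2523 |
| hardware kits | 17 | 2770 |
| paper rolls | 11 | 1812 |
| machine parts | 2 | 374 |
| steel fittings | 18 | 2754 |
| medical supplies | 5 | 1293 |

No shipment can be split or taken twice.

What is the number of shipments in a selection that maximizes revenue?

6

Optimal total is 9601.
For example insulation panels + furniture crates + pipe sections + bottled goods + paper rolls + medical supplies achieves it, using 52 m³.
Every optimal selection uses 6 shipments.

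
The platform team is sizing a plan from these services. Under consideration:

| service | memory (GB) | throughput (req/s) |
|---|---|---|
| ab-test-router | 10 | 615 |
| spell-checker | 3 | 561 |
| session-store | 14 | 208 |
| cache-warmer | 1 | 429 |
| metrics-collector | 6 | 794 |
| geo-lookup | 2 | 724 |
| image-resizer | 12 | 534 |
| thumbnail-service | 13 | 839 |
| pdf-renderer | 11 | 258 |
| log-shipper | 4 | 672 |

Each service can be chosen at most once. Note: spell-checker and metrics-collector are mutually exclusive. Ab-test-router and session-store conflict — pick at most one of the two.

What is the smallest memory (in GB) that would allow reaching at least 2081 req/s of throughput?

10

Look for the lowest-memory combination reaching 2081.
spell-checker + cache-warmer + geo-lookup + log-shipper reaches 2386 using 10 GB.
No combination under 10 GB hits 2081.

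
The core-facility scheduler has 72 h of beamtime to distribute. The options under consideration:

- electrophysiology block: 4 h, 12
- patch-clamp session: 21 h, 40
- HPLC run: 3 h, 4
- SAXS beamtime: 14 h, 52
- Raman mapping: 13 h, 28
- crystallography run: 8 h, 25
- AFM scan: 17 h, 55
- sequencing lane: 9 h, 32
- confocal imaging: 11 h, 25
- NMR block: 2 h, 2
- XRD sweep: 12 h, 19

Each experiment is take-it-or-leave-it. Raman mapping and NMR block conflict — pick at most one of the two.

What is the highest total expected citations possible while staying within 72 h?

The ratio heuristic lands on electrophysiology block + HPLC run + SAXS beamtime + crystallography run + AFM scan + sequencing lane + confocal imaging + NMR block (207) but leaves 4 h idle.
The 9 h tied up in electrophysiology block and HPLC run and NMR block is better spent on Raman mapping — total rises to 217 (72 h).
That's the maximum — no feasible swap from here does better than 217.

217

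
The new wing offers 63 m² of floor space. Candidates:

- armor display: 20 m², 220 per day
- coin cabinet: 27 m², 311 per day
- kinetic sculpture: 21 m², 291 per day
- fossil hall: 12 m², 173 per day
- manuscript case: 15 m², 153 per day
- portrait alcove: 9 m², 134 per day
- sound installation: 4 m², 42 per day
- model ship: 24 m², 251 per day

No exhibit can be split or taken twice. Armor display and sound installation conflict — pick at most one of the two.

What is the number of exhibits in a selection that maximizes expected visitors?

4

The maximum expected visitors within 63 m² is 818.
armor display + kinetic sculpture + fossil hall + portrait alcove hits 818 at 62 m².
Any selection reaching 818 contains exactly 4 exhibits.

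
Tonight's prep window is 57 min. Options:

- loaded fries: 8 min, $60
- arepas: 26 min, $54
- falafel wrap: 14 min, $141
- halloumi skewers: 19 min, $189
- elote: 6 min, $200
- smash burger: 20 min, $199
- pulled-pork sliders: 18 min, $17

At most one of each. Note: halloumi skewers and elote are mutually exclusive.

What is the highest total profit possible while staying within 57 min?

Density check — elote 33.33, falafel wrap 10.07, smash burger 9.95, halloumi skewers 9.95 are the best per min.
The ratio ordering already packs tightly: loaded fries + falafel wrap + elote + smash burger, 48 min, 600.
Next best is falafel wrap + elote + smash burger at 540 (40 min) — short by 60.

600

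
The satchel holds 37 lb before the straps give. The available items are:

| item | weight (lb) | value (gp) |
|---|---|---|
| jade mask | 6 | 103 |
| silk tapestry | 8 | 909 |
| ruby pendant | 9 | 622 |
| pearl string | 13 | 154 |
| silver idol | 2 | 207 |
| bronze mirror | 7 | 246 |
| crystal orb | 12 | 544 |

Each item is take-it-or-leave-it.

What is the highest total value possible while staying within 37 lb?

2385

Jade mask + silk tapestry + ruby pendant + silver idol + crystal orb uses 37 of the 37 lb and totals 2385.
Runner-up silk tapestry + ruby pendant + bronze mirror + crystal orb tops out at 2321.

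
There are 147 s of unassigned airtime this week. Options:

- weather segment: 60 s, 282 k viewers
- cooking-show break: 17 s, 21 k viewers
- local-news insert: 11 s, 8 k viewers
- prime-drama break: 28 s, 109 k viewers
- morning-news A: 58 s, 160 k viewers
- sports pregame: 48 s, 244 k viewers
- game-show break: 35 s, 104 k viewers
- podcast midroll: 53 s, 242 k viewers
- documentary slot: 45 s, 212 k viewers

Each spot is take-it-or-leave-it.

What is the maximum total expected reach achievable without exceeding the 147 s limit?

Sports pregame + podcast midroll + documentary slot uses 146 of the 147 s and totals 698.

698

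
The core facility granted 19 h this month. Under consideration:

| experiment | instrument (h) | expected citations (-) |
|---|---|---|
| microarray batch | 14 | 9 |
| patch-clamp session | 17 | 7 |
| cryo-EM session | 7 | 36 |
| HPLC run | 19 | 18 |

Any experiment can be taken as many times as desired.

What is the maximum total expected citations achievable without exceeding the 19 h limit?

72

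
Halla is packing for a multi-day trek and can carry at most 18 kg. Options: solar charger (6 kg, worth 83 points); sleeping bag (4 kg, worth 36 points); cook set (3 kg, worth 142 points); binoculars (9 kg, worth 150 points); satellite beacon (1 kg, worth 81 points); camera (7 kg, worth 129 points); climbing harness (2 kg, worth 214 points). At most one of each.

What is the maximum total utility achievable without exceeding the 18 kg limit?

Taking sleeping bag + cook set + satellite beacon + camera + climbing harness: 17 kg used, 602 in utility.
Nothing else within 18 kg beats 602.

602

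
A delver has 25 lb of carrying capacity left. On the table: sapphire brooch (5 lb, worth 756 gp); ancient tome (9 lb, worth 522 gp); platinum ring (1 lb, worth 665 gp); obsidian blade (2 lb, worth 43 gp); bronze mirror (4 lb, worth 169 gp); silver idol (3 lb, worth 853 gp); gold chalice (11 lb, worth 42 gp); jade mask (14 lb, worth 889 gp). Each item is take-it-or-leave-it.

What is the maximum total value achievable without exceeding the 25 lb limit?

3206

Ranking by ratio (value/lb): platinum ring 665.00, silver idol 284.33, sapphire brooch 151.20.
Taking sapphire brooch + platinum ring + obsidian blade + silver idol + jade mask: 25 lb used, 3206 in value.
The closest alternative, sapphire brooch + platinum ring + silver idol + jade mask, reaches only 3163.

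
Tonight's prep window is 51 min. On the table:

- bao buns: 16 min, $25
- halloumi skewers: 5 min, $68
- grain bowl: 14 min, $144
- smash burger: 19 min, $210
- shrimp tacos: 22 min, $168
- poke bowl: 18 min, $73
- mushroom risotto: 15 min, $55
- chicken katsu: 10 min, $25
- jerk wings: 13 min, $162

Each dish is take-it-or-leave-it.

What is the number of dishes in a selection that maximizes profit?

4

Optimal total is 584.
halloumi skewers + grain bowl + smash burger + jerk wings hits 584 at 51 min.
All optima have 4 dishes.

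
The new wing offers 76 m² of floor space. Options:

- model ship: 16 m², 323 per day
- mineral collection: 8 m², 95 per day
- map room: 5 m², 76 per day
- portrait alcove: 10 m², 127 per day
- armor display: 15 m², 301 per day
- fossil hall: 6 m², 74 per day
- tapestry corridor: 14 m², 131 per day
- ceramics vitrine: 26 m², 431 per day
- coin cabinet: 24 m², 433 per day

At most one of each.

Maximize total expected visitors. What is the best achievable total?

1334

The ratio ordering already packs tightly: model ship + map room + portrait alcove + armor display + fossil hall + coin cabinet, 76 m², 1334.
Runner-up map room + armor display + fossil hall + ceramics vitrine + coin cabinet tops out at 1315.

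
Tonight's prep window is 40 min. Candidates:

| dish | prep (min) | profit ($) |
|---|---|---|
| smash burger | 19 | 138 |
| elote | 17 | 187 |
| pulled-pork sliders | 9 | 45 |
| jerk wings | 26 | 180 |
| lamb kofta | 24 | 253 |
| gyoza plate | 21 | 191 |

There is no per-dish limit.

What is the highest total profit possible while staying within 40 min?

378

Ranking by ratio (profit/min): elote 11.00, lamb kofta 10.54, gyoza plate 9.10.
The ratio heuristic lands on 2×elote (374) but leaves 6 min idle.
The 17 min tied up in elote is better spent on gyoza plate — total rises to 378 (38 min).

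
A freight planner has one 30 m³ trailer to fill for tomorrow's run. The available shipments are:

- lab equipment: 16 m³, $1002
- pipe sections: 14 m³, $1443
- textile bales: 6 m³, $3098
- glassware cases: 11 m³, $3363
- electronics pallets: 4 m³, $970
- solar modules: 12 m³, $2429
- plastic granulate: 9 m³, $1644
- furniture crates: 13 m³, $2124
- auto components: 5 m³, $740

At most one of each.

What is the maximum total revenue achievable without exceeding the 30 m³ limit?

9075

Textile bales + glassware cases + electronics pallets + plastic granulate uses 30 of the 30 m³ and totals 9075.
Runner-up textile bales + glassware cases + solar modules tops out at 8890.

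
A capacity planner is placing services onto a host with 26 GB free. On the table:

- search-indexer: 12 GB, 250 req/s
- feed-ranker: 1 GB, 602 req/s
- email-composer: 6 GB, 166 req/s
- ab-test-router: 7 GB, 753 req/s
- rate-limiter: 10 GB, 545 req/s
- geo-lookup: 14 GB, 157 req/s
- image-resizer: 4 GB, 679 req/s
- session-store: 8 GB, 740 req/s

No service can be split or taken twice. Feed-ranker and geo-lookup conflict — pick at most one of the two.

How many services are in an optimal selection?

Best achievable throughput is 2940.
feed-ranker + email-composer + ab-test-router + image-resizer + session-store hits 2940 at 26 GB.
Any selection reaching 2940 contains exactly 5 services.

5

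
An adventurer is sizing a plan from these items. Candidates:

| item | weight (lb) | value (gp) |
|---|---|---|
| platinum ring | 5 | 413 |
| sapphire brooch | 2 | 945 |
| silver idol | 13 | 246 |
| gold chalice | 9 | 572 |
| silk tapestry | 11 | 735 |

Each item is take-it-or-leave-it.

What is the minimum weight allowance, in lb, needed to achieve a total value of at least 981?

7

Look for the lowest-weight combination reaching 981.
Taking platinum ring + sapphire brooch gives 1358 (≥ 981) for 7 lb.
No combination under 7 lb hits 981.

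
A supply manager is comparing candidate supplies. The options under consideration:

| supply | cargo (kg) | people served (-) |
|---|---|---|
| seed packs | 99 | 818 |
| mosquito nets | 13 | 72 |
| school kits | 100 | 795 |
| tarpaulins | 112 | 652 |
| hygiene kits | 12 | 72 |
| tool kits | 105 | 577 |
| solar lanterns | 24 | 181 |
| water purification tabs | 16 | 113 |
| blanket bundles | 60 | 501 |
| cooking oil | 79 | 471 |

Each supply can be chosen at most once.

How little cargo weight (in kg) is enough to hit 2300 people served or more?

Minimise kg subject to total people served ≥ 2300.
seed packs + school kits + hygiene kits + solar lanterns + blanket bundles: 2367 people served at 295 kg.
Any bundle with less than 295 kg falls short of 2300.

295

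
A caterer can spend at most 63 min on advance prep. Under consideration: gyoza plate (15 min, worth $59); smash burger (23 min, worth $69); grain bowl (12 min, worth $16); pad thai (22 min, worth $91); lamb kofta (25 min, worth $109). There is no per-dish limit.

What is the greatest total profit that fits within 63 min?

259

Taking the top-ratio dishes first gives grain bowl + 2×lamb kofta for 234 (62 min).
The 37 min tied up in grain bowl and lamb kofta is better spent on gyoza plate + pad thai — total rises to 259 (62 min).
That's the maximum — no swap from here does better than 259.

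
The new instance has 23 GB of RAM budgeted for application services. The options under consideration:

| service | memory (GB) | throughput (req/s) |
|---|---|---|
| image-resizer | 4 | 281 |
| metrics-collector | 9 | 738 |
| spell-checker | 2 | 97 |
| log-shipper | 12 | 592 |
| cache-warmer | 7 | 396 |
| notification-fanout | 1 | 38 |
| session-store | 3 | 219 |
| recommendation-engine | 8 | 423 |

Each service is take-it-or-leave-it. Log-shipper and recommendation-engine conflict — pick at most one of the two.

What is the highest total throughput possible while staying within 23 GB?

1634

Taking image-resizer + metrics-collector + cache-warmer + session-store: 23 GB used, 1634 in throughput.
Every other selection either busts 23 GB or breaks a pairing rule or fails to beat 1634.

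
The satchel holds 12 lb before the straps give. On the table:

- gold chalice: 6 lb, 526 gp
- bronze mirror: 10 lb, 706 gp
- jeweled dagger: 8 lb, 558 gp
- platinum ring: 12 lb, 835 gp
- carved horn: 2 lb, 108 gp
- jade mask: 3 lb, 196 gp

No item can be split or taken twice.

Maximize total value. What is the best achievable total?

Greedy by ratio would take gold chalice + carved horn + jade mask: 11 lb used, total 830.
Replace gold chalice and carved horn and jade mask with platinum ring: the trade gains 5 net, giving 835 at 12 lb.

835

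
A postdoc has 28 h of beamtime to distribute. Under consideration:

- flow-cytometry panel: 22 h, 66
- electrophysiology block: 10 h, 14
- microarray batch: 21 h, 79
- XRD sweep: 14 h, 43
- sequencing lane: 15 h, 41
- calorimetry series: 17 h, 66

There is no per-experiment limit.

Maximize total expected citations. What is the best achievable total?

86

Density check — calorimetry series 3.88, microarray batch 3.76, XRD sweep 3.07, flow-cytometry panel 3.00 are the best per h.
Taking the top-ratio experiments first gives electrophysiology block + calorimetry series for 80 (27 h).
The 27 h tied up in electrophysiology block and calorimetry series is better spent on 2×XRD sweep — total rises to 86 (28 h).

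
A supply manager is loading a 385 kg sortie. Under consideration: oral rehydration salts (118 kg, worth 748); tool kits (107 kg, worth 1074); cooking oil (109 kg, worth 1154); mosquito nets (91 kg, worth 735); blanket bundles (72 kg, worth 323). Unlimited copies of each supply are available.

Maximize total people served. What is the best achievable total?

3×cooking oil uses 327 of the 385 kg and totals 3462.
That's the maximum — no swap from here does better than 3462.

3462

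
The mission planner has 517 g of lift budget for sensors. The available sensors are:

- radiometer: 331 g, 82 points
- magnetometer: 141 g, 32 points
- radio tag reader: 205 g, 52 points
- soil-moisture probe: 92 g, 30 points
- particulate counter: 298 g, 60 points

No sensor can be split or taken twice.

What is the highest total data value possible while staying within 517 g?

114

Radiometer + magnetometer uses 472 of the 517 g and totals 114.
Magnetometer + radio tag reader + soil-moisture probe matches that 114 at 438 g; no feasible combination exceeds it.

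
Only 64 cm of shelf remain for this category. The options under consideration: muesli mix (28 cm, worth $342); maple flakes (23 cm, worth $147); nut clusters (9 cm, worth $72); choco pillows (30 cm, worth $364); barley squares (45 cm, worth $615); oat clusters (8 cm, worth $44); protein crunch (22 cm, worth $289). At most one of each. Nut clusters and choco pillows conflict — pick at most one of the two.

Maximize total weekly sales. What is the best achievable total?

731

Ranking by ratio (weekly sales/cm): barley squares 13.67, protein crunch 13.14, muesli mix 12.21.
Taking nut clusters + barley squares + oat clusters: 62 cm used, 731 in weekly sales.
Runner-up muesli mix + choco pillows tops out at 706.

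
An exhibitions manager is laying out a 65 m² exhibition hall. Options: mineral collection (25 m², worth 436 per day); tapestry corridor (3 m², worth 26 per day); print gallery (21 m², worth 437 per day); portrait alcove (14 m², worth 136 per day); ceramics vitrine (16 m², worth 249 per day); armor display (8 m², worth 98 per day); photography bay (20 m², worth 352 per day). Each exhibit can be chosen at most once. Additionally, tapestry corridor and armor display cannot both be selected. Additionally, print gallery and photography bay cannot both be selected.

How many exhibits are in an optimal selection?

4

The maximum expected visitors within 65 m² is 1148.
mineral collection + tapestry corridor + print gallery + ceramics vitrine hits 1148 at 65 m².
Any selection reaching 1148 contains exactly 4 exhibits.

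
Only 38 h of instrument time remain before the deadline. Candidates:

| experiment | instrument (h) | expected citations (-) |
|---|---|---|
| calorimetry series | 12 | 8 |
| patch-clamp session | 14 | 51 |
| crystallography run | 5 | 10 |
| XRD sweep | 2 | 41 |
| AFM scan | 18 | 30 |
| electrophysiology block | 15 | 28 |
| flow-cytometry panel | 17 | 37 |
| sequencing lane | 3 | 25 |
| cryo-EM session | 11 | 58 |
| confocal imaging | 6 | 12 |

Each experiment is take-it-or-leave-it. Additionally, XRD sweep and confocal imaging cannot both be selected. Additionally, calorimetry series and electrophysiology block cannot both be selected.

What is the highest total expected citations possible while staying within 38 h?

185

Patch-clamp session + crystallography run + XRD sweep + sequencing lane + cryo-EM session uses 35 of the 38 h and totals 185.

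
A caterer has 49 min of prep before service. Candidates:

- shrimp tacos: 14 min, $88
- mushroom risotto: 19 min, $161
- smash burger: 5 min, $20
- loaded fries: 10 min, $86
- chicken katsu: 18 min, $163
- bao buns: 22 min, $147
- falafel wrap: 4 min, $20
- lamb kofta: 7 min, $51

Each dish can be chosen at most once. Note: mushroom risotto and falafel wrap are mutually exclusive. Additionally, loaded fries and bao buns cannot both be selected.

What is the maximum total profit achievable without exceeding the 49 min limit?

410

Taking mushroom risotto + loaded fries + chicken katsu: 47 min used, 410 in profit.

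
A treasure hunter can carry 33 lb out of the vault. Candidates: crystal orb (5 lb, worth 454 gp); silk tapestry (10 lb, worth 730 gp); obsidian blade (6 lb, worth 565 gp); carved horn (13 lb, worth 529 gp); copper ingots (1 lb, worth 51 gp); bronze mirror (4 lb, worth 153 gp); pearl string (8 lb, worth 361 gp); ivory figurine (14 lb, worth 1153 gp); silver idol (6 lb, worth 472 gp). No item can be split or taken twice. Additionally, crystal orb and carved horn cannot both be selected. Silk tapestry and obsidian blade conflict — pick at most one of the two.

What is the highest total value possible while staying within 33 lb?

Crystal orb + obsidian blade + copper ingots + ivory figurine + silver idol uses 32 of the 33 lb and totals 2695.
Next best is crystal orb + obsidian blade + ivory figurine + silver idol at 2644 (31 lb) — short by 51.

2695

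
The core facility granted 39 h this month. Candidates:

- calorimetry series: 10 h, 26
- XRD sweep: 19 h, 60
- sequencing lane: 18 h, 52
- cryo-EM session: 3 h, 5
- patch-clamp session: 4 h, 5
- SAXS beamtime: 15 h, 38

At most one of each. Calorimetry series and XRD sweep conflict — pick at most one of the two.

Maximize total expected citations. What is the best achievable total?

Best packing: XRD sweep + sequencing lane — 37 h, 112 total.
The closest alternative, XRD sweep + cryo-EM session + SAXS beamtime, reaches only 103.

112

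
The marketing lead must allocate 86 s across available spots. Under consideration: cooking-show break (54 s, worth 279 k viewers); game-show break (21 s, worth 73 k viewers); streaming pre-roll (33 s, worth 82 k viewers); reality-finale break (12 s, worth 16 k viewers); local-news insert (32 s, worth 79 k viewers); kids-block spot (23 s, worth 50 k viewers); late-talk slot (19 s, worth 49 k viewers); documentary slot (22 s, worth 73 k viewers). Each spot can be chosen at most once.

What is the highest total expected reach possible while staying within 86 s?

Density check — cooking-show break 5.17, game-show break 3.48, documentary slot 3.32, late-talk slot 2.58 are the best per s.
A density-first pass picks cooking-show break + game-show break — 352 at 75 s.
Replace game-show break with local-news insert: the trade gains 6 net, giving 358 at 86 s.
Every other selection either busts 86 s or fails to beat 358.

358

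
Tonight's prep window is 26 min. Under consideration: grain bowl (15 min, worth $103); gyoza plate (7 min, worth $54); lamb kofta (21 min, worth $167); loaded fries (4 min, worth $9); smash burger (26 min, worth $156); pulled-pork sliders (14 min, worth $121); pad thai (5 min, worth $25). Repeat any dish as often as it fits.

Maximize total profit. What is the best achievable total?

200

Best packing: gyoza plate + pulled-pork sliders + pad thai — 26 min, 200 total.
No other feasible combination exceeds 200.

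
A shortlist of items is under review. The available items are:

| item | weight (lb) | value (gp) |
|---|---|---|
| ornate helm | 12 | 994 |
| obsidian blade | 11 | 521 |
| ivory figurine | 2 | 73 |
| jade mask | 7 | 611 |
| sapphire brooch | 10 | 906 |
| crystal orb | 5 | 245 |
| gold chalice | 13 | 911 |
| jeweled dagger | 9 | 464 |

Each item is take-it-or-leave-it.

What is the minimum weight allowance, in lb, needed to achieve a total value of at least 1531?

Need the lightest bundle worth ≥ 1531.
ornate helm + jade mask reaches 1605 using 19 lb.
Below 19 lb the best achievable stays under 1531.

19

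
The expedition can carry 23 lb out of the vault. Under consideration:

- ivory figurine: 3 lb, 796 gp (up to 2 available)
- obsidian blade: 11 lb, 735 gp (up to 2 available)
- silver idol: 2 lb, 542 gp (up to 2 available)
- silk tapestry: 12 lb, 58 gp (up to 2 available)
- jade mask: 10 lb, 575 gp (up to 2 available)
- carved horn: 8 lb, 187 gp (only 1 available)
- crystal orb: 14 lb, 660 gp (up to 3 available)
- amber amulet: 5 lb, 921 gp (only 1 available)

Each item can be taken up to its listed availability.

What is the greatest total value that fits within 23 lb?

3784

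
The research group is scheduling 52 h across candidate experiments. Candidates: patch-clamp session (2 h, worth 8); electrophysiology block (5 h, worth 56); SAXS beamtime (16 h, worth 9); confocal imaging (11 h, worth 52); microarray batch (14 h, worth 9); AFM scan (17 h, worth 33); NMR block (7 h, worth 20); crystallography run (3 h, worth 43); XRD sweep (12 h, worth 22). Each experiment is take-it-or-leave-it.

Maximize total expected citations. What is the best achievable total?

Taking the top-ratio experiments first gives patch-clamp session + electrophysiology block + confocal imaging + AFM scan + NMR block + crystallography run for 212 (45 h).
Replace NMR block with XRD sweep: the trade gains 2 net, giving 214 at 50 h.

214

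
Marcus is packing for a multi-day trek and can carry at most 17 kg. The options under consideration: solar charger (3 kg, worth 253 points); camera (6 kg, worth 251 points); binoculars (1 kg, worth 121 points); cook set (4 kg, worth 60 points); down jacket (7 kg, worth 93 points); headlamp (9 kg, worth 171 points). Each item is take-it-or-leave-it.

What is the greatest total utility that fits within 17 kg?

718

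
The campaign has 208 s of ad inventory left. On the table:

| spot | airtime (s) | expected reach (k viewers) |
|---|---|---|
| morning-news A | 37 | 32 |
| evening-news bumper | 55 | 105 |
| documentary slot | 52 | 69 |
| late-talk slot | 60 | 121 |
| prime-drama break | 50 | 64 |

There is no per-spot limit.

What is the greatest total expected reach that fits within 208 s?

Best packing: morning-news A + 2×evening-news bumper + late-talk slot — 207 s, 363 total.
Nothing else within 208 s beats 363.

363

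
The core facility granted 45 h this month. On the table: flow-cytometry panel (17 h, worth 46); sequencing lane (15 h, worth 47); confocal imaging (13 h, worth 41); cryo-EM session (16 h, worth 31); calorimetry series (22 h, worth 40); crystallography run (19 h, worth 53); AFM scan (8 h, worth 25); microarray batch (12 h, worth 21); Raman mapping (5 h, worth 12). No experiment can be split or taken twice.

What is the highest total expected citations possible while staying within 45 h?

Ranking by ratio (expected citations/h): confocal imaging 3.15, sequencing lane 3.13, AFM scan 3.12.
Taking the top-ratio experiments first gives sequencing lane + confocal imaging + AFM scan + Raman mapping for 125 (41 h).
Replace AFM scan and Raman mapping with flow-cytometry panel: the trade gains 9 net, giving 134 at 45 h.
An exhaustive check of the 512 subsets confirms 134.

134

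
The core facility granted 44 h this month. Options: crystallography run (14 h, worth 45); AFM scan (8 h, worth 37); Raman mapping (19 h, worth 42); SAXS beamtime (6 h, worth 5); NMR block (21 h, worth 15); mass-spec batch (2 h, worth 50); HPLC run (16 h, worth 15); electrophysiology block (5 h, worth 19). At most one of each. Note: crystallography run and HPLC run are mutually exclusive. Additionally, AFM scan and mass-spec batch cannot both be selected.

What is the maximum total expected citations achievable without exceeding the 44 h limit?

156

By expected citations per h: mass-spec batch 25.00, AFM scan 4.62, electrophysiology block 3.80, crystallography run 3.21 lead.
Crystallography run + Raman mapping + mass-spec batch + electrophysiology block uses 40 of the 44 h and totals 156.
Runner-up crystallography run + Raman mapping + SAXS beamtime + mass-spec batch tops out at 142.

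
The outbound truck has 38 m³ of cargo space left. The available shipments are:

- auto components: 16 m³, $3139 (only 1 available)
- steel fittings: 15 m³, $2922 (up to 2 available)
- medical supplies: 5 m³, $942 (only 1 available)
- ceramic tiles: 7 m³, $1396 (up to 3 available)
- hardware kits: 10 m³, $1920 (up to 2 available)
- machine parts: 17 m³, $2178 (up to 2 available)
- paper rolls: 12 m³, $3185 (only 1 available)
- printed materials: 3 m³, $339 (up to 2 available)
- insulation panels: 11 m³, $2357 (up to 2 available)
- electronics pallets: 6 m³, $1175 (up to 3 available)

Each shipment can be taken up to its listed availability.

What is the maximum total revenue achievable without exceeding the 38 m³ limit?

By revenue per m³: paper rolls 265.42, insulation panels 214.27, ceramic tiles 199.43, auto components 196.19 lead.
Filling by ratio: paper rolls + printed materials + 2×insulation panels for 8238, with 1 m³ left unused.
The 14 m³ tied up in printed materials and insulation panels is better spent on steel fittings — total rises to 8464 (38 m³).
Nothing else within 38 m³ beats 8464.

8464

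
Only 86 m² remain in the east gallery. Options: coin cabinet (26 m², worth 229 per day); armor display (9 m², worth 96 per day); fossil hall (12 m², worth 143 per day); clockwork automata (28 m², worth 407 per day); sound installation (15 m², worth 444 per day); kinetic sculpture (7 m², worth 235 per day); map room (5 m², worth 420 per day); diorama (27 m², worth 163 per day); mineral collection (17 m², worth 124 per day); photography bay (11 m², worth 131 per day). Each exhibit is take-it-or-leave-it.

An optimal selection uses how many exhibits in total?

6

Best achievable expected visitors is 1780.
fossil hall + clockwork automata + sound installation + kinetic sculpture + map room + photography bay hits 1780 at 78 m².
Every optimal selection uses 6 exhibits.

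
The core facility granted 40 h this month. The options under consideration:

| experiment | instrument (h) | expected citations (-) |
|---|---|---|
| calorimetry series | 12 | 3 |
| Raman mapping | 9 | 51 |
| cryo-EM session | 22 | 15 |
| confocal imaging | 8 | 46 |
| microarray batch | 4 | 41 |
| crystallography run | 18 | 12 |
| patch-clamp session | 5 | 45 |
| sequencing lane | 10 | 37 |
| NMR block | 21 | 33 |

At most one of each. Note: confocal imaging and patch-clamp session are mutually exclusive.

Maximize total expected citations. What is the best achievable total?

177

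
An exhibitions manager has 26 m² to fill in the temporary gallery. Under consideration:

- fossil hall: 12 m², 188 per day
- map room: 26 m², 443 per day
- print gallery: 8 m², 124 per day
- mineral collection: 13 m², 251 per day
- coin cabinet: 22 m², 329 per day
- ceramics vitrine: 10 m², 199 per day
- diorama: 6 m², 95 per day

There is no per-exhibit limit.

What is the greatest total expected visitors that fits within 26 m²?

502

By expected visitors per m²: ceramics vitrine 19.90, mineral collection 19.31, map room 17.04 lead.
Greedy by ratio would take 2×ceramics vitrine + diorama: 26 m² used, total 493.
The 26 m² tied up in 2×ceramics vitrine and diorama is better spent on 2×mineral collection — total rises to 502 (26 m²).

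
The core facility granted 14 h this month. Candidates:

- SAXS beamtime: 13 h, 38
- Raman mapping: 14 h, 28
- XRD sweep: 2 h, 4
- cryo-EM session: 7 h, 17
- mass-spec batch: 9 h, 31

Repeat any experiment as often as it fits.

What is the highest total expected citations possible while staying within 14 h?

39

By expected citations per h: mass-spec batch 3.44, SAXS beamtime 2.92, cryo-EM session 2.43 lead.
2×XRD sweep + mass-spec batch uses 13 of the 14 h and totals 39.
Nothing else within 14 h beats 39.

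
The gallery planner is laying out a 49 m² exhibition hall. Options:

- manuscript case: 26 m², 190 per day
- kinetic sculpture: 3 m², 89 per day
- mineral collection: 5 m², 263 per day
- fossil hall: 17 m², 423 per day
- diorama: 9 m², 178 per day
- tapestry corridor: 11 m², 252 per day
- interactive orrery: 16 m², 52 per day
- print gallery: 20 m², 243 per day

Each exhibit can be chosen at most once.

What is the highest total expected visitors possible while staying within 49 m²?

Kinetic sculpture + mineral collection + fossil hall + diorama + tapestry corridor uses 45 of the 49 m² and totals 1205.
The closest alternative, mineral collection + fossil hall + diorama + tapestry corridor, reaches only 1116.

1205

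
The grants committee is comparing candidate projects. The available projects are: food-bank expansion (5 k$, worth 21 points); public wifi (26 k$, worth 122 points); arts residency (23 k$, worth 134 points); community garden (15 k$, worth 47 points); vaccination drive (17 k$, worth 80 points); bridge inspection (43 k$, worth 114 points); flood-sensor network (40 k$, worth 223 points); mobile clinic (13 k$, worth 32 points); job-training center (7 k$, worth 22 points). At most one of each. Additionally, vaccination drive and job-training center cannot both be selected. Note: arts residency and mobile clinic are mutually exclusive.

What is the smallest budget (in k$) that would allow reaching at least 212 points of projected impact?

Look for the lowest-budget combination reaching 212.
arts residency + vaccination drive: 214 projected impact at 40 k$.
Below 40 k$ the best achievable stays under 212.

40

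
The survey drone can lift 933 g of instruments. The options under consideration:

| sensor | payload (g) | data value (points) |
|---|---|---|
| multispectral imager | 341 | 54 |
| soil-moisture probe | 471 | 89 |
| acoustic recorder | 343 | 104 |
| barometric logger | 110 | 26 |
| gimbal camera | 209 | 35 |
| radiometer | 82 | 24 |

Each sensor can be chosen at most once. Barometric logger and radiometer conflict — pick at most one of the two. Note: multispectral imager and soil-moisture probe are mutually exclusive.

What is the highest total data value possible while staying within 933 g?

219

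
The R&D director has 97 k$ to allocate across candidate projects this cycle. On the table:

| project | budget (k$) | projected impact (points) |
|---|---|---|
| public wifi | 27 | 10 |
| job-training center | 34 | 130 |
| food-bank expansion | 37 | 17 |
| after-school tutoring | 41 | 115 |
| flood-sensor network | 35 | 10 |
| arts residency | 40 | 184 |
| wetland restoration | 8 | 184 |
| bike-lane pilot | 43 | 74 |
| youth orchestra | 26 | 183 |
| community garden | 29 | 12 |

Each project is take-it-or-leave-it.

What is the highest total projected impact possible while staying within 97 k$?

Arts residency + wetland restoration + youth orchestra uses 74 of the 97 k$ and totals 551.
No other feasible combination exceeds 551.

551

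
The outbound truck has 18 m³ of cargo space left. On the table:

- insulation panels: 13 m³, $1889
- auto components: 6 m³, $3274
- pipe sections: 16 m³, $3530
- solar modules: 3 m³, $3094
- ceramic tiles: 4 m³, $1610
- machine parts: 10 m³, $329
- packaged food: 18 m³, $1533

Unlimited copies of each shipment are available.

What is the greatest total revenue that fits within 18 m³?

Ranking by ratio (revenue/m³): solar modules 1031.33, auto components 545.67, ceramic tiles 402.50, pipe sections 220.62.
Taking 6×solar modules: 18 m³ used, 18564 in revenue.

18564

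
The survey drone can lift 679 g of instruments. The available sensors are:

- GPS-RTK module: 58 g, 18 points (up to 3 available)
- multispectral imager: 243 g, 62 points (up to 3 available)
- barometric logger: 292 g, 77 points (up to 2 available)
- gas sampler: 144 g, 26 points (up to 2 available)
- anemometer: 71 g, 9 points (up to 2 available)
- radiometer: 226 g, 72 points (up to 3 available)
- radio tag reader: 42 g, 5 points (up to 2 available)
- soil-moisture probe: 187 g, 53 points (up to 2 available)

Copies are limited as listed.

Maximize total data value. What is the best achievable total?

3×radiometer uses 678 of the 679 g and totals 216.

216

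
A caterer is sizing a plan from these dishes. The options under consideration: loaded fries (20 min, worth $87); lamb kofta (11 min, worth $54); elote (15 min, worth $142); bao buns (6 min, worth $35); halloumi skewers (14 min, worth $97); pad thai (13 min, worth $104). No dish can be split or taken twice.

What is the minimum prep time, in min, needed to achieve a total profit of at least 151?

Minimise min subject to total profit ≥ 151.
elote + bao buns: 177 profit at 21 min.
Any bundle with less than 21 min falls short of 151.

21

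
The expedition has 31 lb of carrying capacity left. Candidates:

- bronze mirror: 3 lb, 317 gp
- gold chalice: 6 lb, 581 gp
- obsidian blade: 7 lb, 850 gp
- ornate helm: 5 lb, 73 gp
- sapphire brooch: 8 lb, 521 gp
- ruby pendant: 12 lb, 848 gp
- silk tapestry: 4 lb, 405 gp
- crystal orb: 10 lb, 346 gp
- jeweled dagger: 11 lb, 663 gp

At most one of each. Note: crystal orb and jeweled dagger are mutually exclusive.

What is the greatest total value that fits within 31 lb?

2816

By value per lb: obsidian blade 121.43, bronze mirror 105.67, silk tapestry 101.25 lead.
Greedy by ratio would take bronze mirror + gold chalice + obsidian blade + sapphire brooch + silk tapestry: 28 lb used, total 2674.
Replace sapphire brooch with jeweled dagger: the trade gains 142 net, giving 2816 at 31 lb.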